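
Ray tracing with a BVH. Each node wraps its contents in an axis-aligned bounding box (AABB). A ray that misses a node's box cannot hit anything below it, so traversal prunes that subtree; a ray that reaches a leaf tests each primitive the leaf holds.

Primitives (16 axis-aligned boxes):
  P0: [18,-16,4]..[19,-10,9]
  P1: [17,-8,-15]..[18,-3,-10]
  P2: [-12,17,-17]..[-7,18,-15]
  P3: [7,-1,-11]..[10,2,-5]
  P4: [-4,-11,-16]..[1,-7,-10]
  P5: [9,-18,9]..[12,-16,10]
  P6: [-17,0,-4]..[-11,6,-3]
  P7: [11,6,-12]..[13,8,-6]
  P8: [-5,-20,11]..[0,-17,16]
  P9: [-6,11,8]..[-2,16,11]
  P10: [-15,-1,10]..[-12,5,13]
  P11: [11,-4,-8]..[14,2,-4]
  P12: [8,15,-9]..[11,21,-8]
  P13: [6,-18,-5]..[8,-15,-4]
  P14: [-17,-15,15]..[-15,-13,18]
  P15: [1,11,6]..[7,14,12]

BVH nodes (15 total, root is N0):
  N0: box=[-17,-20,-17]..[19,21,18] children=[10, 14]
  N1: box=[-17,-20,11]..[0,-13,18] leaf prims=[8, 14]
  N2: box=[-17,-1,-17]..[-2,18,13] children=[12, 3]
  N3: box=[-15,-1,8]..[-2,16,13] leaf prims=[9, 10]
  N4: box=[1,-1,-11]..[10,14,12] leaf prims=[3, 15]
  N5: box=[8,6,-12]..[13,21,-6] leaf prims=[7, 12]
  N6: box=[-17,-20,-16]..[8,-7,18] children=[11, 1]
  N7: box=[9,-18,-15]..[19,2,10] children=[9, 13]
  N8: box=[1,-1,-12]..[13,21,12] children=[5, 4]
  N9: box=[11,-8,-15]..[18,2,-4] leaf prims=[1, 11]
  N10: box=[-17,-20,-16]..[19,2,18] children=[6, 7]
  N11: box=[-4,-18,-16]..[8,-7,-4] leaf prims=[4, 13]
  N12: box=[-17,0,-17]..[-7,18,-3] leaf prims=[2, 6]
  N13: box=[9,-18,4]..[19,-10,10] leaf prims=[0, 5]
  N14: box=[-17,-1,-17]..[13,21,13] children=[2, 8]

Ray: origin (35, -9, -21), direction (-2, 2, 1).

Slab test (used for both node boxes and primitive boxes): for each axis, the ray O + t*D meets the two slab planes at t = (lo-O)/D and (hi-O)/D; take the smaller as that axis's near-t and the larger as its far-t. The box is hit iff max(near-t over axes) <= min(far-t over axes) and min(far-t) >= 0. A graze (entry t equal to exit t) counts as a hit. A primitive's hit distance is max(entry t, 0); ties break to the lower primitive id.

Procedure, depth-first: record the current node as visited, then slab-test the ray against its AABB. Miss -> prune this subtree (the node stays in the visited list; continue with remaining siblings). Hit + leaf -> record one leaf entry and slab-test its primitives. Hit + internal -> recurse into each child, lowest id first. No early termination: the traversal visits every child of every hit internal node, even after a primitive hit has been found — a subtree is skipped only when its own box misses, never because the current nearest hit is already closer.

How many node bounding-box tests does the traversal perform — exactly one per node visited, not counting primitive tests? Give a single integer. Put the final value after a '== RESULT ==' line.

Trace the traversal:
N0 x:[8,26] y:[-11/2,15] z:[4,39] -> hit [8,15], descend [10, 14]
  N10 x:[8,26] y:[-11/2,11/2] z:[5,39] -> miss, prune
  N14 x:[11,26] y:[4,15] z:[4,34] -> hit [11,15], descend [2, 8]
    N2 x:[37/2,26] y:[4,27/2] z:[4,34] -> miss, prune
    N8 x:[11,17] y:[4,15] z:[9,33] -> hit [11,15], descend [4, 5]
      N4 x:[25/2,17] y:[4,23/2] z:[10,33] -> miss, prune
      N5 x:[11,27/2] y:[15/2,15] z:[9,15] -> hit [11,27/2] leaf, test {P7(miss), P12@t=12}

7 AABB tests over nodes [0, 10, 14, 2, 8, 4, 5]; 1 leaf entered; closest P12.

== RESULT ==
7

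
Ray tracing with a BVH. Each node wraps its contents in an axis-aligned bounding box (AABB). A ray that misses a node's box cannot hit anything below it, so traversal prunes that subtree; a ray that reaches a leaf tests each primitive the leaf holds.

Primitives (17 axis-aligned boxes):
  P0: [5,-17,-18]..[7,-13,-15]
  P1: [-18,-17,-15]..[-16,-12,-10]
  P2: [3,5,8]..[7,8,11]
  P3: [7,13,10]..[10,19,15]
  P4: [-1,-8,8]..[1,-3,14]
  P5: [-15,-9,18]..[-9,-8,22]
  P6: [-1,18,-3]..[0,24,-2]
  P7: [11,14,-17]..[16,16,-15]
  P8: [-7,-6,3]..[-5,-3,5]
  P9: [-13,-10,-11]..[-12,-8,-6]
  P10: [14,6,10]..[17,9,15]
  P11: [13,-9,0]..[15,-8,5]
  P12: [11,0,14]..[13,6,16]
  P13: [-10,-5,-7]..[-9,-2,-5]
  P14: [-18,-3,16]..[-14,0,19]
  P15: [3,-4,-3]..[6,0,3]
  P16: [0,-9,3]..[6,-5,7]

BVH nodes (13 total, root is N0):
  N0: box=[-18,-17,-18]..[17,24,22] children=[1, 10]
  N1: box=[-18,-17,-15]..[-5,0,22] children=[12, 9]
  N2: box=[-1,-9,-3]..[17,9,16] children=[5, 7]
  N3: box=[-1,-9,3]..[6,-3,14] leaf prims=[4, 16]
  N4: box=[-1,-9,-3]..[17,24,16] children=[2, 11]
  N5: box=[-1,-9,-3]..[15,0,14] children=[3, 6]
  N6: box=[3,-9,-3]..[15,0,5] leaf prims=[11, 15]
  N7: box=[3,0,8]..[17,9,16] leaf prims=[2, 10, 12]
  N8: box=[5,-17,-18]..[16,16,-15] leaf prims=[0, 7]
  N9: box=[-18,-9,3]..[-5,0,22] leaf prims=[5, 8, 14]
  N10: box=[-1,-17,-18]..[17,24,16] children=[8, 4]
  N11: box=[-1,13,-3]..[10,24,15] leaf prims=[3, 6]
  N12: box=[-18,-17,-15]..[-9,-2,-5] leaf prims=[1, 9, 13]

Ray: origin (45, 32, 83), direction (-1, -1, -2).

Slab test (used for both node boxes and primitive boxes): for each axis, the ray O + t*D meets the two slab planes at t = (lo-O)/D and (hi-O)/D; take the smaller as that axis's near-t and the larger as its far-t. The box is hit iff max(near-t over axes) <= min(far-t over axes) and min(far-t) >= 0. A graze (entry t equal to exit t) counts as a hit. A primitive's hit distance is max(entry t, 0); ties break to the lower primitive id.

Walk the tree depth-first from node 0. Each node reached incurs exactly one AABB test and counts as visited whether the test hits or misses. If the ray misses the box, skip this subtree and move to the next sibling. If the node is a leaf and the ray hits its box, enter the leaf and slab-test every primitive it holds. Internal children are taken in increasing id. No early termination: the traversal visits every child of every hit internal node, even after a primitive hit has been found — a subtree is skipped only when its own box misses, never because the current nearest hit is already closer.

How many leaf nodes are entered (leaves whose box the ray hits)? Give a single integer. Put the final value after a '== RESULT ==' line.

Trace the traversal:
N0 x:[28,63] y:[8,49] z:[61/2,101/2] -> hit [61/2,49], descend [1, 10]
  N1 x:[50,63] y:[32,49] z:[61/2,49] -> miss, prune
  N10 x:[28,46] y:[8,49] z:[67/2,101/2] -> hit [67/2,46], descend [4, 8]
    N4 x:[28,46] y:[8,41] z:[67/2,43] -> hit [67/2,41], descend [2, 11]
      N2 x:[28,46] y:[23,41] z:[67/2,43] -> hit [67/2,41], descend [5, 7]
        N5 x:[30,46] y:[32,41] z:[69/2,43] -> hit [69/2,41], descend [3, 6]
          N3 x:[39,46] y:[35,41] z:[69/2,40] -> hit [39,40] leaf, test {P4(miss), P16@t=39}
          N6 x:[30,42] y:[32,41] z:[39,43] -> hit [39,41] leaf, test {P11(miss), P15(miss)}
        N7 x:[28,42] y:[23,32] z:[67/2,75/2] -> miss, prune
      N11 x:[35,46] y:[8,19] z:[34,43] -> miss, prune
    N8 x:[29,40] y:[16,49] z:[49,101/2] -> miss, prune

order=[0, 1, 10, 4, 2, 5, 3, 6, 7, 11, 8]  |boxes|=11  |leaves|=2  hit=P16

== RESULT ==
2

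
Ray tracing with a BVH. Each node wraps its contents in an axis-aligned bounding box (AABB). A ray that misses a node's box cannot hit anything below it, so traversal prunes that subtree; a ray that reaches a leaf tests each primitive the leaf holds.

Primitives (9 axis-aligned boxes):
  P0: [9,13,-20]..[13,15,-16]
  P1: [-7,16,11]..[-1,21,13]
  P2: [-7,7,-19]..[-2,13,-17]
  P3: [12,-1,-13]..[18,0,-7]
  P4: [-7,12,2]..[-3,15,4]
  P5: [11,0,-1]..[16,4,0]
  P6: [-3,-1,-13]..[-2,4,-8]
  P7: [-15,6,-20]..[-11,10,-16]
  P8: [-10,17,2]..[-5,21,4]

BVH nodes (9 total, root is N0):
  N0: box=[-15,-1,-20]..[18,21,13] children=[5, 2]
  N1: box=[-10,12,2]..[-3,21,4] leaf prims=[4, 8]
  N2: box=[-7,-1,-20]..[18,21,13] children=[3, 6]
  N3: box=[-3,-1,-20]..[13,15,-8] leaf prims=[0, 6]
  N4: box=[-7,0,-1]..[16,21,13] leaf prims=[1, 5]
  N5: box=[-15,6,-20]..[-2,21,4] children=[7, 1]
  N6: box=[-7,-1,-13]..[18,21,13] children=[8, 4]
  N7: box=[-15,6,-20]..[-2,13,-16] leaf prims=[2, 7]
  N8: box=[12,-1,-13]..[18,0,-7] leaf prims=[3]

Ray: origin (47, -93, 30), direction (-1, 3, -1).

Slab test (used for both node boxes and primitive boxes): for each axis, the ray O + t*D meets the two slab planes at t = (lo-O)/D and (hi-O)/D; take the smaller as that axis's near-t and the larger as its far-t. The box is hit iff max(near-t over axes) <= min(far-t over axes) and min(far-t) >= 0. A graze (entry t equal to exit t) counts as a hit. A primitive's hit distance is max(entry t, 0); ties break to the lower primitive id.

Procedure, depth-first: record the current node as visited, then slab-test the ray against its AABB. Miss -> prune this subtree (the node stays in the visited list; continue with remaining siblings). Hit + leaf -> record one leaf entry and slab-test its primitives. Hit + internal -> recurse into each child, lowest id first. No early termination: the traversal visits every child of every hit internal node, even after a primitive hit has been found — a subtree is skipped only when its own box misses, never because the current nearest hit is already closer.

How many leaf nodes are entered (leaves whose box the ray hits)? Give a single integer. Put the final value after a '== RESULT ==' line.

Trace the traversal:
N0 x:[29,62] y:[92/3,38] z:[17,50] -> hit [92/3,38], descend [2, 5]
  N2 x:[29,54] y:[92/3,38] z:[17,50] -> hit [92/3,38], descend [3, 6]
    N3 x:[34,50] y:[92/3,36] z:[38,50] -> miss, prune
    N6 x:[29,54] y:[92/3,38] z:[17,43] -> hit [92/3,38], descend [4, 8]
      N4 x:[31,54] y:[31,38] z:[17,31] -> hit [31,31] leaf, test {P1(miss), P5@t=31}
      N8 x:[29,35] y:[92/3,31] z:[37,43] -> miss, prune
  N5 x:[49,62] y:[33,38] z:[26,50] -> miss, prune

7 AABB tests over nodes [0, 2, 3, 6, 4, 8, 5]; 1 leaf entered; closest P5.

== RESULT ==
1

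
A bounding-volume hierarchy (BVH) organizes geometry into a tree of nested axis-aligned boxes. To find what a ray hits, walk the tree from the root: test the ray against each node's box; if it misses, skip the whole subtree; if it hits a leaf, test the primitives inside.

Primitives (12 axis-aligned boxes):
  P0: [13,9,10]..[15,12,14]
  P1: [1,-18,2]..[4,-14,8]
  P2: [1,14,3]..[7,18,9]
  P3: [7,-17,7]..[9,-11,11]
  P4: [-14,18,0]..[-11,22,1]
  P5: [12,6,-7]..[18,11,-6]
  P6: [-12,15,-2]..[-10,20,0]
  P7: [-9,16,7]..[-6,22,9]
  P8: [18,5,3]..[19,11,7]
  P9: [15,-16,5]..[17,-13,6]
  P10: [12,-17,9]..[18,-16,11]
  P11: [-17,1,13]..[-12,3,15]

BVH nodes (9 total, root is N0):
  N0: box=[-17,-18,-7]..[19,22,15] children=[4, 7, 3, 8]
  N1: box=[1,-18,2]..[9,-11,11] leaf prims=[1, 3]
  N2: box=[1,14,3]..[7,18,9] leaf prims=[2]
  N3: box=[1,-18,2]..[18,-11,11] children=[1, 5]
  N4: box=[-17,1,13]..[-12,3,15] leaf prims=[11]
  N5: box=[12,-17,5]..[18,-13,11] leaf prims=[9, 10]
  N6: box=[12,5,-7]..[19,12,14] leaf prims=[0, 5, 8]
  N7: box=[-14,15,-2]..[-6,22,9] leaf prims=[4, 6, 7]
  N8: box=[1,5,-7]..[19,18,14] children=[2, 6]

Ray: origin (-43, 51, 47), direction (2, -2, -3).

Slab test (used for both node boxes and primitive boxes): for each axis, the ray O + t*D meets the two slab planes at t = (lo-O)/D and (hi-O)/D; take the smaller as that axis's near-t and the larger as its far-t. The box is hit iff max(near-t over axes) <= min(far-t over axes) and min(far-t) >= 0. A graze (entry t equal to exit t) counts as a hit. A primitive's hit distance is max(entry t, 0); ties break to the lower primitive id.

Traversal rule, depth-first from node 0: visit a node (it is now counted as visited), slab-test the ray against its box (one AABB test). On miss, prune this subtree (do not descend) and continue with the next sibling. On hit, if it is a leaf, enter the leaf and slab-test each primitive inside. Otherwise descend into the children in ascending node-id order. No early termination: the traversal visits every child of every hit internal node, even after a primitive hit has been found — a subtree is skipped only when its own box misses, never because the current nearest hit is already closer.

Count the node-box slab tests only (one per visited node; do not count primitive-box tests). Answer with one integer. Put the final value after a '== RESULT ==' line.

Traverse from the root:
N0 x:[13,31] y:[29/2,69/2] z:[32/3,18] -> hit [29/2,18], descend [3, 4, 7, 8]
  N3 x:[22,61/2] y:[31,69/2] z:[12,15] -> miss, prune
  N4 x:[13,31/2] y:[24,25] z:[32/3,34/3] -> miss, prune
  N7 x:[29/2,37/2] y:[29/2,18] z:[38/3,49/3] -> hit [29/2,49/3] leaf, test {P4@t=46/3, P6@t=47/3, P7(miss)}
  N8 x:[22,31] y:[33/2,23] z:[11,18] -> miss, prune

Visited [0, 3, 4, 7, 8]. Tests: 5 box, 1 leaf. Nearest: P4.

== RESULT ==
5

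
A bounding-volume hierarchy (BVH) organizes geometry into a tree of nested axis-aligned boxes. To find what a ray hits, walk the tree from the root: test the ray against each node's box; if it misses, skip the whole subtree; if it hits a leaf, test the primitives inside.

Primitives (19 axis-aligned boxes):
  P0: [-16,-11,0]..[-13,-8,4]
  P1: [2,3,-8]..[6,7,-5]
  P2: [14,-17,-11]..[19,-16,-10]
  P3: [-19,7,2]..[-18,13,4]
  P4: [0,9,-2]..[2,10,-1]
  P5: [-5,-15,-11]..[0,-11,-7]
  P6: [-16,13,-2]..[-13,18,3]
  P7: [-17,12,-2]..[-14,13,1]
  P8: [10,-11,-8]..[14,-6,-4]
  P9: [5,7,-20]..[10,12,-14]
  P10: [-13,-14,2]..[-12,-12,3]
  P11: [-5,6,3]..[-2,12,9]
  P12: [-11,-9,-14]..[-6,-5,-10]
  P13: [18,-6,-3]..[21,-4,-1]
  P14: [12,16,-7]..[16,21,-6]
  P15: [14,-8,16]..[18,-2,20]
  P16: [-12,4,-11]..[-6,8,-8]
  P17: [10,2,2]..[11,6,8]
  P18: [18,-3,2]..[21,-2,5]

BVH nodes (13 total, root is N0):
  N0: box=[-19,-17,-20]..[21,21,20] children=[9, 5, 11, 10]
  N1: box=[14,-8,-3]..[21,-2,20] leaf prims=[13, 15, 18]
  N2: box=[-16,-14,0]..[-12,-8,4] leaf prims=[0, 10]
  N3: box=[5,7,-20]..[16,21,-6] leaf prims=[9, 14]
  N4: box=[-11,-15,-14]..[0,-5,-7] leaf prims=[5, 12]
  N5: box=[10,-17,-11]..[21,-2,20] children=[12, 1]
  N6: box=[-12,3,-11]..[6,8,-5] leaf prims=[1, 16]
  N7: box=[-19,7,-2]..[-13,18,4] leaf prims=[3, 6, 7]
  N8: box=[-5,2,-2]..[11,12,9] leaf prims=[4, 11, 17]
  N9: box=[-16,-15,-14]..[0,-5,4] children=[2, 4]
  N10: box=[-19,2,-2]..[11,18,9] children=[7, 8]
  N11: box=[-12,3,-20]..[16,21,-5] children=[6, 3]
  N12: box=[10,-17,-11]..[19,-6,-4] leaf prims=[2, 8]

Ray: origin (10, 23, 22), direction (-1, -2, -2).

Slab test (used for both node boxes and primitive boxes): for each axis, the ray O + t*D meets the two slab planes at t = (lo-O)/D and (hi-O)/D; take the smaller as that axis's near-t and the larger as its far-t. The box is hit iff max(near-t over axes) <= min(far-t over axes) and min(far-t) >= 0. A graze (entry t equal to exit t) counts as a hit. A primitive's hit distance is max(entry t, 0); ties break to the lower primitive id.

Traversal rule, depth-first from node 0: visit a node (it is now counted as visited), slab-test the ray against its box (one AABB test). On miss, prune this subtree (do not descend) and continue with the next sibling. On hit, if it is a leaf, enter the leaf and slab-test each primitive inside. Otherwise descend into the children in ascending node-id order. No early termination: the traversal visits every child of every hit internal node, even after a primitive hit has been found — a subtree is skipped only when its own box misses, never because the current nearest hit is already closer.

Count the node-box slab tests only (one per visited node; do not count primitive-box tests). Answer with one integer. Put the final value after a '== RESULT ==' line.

Walk:
N0 x:[-11,29] y:[1,20] z:[1,21] -> hit [1,20], descend [5, 9, 10, 11]
  N5 x:[-11,0] y:[25/2,20] z:[1,33/2] -> miss, prune
  N9 x:[10,26] y:[14,19] z:[9,18] -> hit [14,18], descend [2, 4]
    N2 x:[22,26] y:[31/2,37/2] z:[9,11] -> miss, prune
    N4 x:[10,21] y:[14,19] z:[29/2,18] -> hit [29/2,18] leaf, test {P5(miss), P12@t=16}
  N10 x:[-1,29] y:[5/2,21/2] z:[13/2,12] -> hit [13/2,21/2], descend [7, 8]
    N7 x:[23,29] y:[5/2,8] z:[9,12] -> miss, prune
    N8 x:[-1,15] y:[11/2,21/2] z:[13/2,12] -> hit [13/2,21/2] leaf, test {P4(miss), P11(miss), P17(miss)}
  N11 x:[-6,22] y:[1,10] z:[27/2,21] -> miss, prune

Visited [0, 5, 9, 2, 4, 10, 7, 8, 11]. Tests: 9 box, 2 leaf. Nearest: P12.

== RESULT ==
9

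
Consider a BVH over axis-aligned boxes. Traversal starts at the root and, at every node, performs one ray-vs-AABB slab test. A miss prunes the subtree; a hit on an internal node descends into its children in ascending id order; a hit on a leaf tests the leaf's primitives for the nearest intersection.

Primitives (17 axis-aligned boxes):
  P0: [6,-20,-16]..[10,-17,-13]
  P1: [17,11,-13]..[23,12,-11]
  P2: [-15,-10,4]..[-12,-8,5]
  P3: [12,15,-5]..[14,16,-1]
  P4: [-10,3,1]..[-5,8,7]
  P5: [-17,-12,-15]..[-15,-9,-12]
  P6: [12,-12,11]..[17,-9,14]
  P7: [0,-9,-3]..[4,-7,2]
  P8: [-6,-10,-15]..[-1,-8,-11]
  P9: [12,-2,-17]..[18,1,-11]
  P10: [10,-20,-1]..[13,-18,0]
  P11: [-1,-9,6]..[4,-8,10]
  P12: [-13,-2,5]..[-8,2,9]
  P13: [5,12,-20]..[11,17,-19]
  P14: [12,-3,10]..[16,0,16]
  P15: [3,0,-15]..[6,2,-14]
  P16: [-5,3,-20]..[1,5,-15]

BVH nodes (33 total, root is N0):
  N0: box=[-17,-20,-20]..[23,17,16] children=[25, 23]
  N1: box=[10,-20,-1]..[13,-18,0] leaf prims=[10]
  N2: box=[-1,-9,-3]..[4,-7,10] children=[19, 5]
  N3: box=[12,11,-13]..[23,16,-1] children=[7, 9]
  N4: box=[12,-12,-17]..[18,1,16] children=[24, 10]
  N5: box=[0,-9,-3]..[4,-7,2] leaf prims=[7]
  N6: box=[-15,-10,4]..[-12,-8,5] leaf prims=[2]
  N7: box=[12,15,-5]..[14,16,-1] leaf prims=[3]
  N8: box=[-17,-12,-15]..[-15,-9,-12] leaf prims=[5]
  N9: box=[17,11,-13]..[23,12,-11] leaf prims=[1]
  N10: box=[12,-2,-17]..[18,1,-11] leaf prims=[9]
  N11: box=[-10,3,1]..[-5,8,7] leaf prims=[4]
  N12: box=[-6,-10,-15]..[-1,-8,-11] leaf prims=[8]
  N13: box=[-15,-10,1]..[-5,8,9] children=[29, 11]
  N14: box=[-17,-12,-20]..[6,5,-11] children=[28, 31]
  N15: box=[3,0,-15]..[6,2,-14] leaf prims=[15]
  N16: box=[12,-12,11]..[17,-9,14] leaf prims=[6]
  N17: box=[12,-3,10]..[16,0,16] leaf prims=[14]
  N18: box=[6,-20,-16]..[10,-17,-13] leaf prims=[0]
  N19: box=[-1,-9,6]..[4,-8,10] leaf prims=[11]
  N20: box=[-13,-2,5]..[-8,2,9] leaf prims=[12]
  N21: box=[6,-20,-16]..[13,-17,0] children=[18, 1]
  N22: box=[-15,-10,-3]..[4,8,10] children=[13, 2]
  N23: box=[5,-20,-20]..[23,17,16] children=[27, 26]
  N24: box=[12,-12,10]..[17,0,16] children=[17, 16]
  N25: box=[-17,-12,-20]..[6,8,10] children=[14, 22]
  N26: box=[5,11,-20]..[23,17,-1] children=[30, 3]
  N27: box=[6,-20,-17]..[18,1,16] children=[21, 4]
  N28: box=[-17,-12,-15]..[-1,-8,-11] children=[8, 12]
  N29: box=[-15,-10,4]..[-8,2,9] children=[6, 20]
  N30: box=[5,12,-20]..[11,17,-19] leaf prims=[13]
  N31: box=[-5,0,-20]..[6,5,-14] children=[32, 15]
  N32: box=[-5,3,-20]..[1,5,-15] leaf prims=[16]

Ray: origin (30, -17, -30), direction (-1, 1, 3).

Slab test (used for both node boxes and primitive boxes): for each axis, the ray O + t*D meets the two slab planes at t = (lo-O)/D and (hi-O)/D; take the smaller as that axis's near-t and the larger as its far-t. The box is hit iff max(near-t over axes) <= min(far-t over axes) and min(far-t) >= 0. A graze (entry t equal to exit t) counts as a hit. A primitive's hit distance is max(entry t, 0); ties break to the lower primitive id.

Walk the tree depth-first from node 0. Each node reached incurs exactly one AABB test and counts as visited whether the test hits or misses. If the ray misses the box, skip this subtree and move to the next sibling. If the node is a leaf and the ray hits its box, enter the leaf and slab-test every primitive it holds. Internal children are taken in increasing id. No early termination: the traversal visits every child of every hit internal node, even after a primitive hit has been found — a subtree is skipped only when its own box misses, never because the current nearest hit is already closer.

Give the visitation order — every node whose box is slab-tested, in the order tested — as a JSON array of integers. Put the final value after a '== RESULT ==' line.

Traverse from the root:
N0 x:[7,47] y:[-3,34] z:[10/3,46/3] -> hit [7,46/3], descend [23, 25]
  N23 x:[7,25] y:[-3,34] z:[10/3,46/3] -> hit [7,46/3], descend [26, 27]
    N26 x:[7,25] y:[28,34] z:[10/3,29/3] -> miss, prune
    N27 x:[12,24] y:[-3,18] z:[13/3,46/3] -> hit [12,46/3], descend [4, 21]
      N4 x:[12,18] y:[5,18] z:[13/3,46/3] -> hit [12,46/3], descend [10, 24]
        N10 x:[12,18] y:[15,18] z:[13/3,19/3] -> miss, prune
        N24 x:[13,18] y:[5,17] z:[40/3,46/3] -> hit [40/3,46/3], descend [16, 17]
          N16 x:[13,18] y:[5,8] z:[41/3,44/3] -> miss, prune
          N17 x:[14,18] y:[14,17] z:[40/3,46/3] -> hit [14,46/3] leaf, test {P14@t=14}
      N21 x:[17,24] y:[-3,0] z:[14/3,10] -> miss, prune
  N25 x:[24,47] y:[5,25] z:[10/3,40/3] -> miss, prune

11 AABB tests over nodes [0, 23, 26, 27, 4, 10, 24, 16, 17, 21, 25]; 1 leaf entered; closest P14.

== RESULT ==
[0, 23, 26, 27, 4, 10, 24, 16, 17, 21, 25]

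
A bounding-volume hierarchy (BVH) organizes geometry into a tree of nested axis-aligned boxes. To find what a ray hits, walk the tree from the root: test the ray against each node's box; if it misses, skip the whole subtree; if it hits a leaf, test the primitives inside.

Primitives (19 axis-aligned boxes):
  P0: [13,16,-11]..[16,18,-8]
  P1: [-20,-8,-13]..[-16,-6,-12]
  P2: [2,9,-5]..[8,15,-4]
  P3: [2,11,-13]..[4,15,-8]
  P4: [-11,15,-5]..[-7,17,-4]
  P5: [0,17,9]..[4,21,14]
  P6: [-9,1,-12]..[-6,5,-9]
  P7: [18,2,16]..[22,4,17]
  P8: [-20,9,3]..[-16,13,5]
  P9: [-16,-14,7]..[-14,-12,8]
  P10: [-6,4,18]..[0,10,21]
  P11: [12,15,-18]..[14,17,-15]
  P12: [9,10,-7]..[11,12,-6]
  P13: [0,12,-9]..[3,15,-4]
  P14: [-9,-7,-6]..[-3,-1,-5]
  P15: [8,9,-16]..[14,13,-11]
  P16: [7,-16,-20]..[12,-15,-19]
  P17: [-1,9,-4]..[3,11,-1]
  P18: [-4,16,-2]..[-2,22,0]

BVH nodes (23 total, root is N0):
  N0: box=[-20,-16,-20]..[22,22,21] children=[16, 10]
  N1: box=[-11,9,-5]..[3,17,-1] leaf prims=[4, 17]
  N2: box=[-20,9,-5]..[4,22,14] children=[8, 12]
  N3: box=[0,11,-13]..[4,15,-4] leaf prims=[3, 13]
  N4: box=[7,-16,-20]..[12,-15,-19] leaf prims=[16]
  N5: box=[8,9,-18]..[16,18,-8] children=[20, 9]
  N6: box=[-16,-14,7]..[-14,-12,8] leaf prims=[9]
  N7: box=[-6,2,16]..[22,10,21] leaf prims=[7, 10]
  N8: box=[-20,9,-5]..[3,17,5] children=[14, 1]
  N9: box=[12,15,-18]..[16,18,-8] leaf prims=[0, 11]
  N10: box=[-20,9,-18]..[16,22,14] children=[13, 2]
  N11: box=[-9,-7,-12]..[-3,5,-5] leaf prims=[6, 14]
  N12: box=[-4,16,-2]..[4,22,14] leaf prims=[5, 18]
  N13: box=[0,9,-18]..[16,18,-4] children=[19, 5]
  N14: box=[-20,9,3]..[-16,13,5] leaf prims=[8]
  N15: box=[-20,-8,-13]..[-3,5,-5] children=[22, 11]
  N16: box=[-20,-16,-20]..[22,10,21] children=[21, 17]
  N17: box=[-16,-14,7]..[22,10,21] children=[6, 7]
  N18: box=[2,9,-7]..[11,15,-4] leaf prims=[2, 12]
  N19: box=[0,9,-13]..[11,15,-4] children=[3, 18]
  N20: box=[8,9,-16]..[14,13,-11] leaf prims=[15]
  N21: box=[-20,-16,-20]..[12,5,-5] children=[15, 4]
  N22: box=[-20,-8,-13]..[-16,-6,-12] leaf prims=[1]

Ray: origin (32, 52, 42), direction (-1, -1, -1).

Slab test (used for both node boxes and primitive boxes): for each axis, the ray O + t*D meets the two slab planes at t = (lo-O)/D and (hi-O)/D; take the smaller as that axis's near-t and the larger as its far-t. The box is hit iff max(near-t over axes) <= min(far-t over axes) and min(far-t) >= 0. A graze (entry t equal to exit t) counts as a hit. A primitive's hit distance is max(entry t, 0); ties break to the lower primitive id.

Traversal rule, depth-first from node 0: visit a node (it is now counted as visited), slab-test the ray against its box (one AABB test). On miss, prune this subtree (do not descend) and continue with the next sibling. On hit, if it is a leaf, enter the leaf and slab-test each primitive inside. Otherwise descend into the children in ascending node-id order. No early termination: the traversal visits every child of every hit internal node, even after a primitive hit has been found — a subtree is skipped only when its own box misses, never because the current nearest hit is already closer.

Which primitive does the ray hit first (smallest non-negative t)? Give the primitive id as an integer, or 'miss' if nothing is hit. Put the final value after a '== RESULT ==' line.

Walk:
N0 x:[10,52] y:[30,68] z:[21,62] -> hit [30,52], descend [10, 16]
  N10 x:[16,52] y:[30,43] z:[28,60] -> hit [30,43], descend [2, 13]
    N2 x:[28,52] y:[30,43] z:[28,47] -> hit [30,43], descend [8, 12]
      N8 x:[29,52] y:[35,43] z:[37,47] -> hit [37,43], descend [1, 14]
        N1 x:[29,43] y:[35,43] z:[43,47] -> hit [43,43] leaf, test {P4(miss), P17(miss)}
        N14 x:[48,52] y:[39,43] z:[37,39] -> miss, prune
      N12 x:[28,36] y:[30,36] z:[28,44] -> hit [30,36] leaf, test {P5@t=31, P18(miss)}
    N13 x:[16,32] y:[34,43] z:[46,60] -> miss, prune
  N16 x:[10,52] y:[42,68] z:[21,62] -> hit [42,52], descend [17, 21]
    N17 x:[10,48] y:[42,66] z:[21,35] -> miss, prune
    N21 x:[20,52] y:[47,68] z:[47,62] -> hit [47,52], descend [4, 15]
      N4 x:[20,25] y:[67,68] z:[61,62] -> miss, prune
      N15 x:[35,52] y:[47,60] z:[47,55] -> hit [47,52], descend [11, 22]
        N11 x:[35,41] y:[47,59] z:[47,54] -> miss, prune
        N22 x:[48,52] y:[58,60] z:[54,55] -> miss, prune

Visited [0, 10, 2, 8, 1, 14, 12, 13, 16, 17, 21, 4, 15, 11, 22]. Tests: 15 box, 2 leaf. Nearest: P5.

== RESULT ==
5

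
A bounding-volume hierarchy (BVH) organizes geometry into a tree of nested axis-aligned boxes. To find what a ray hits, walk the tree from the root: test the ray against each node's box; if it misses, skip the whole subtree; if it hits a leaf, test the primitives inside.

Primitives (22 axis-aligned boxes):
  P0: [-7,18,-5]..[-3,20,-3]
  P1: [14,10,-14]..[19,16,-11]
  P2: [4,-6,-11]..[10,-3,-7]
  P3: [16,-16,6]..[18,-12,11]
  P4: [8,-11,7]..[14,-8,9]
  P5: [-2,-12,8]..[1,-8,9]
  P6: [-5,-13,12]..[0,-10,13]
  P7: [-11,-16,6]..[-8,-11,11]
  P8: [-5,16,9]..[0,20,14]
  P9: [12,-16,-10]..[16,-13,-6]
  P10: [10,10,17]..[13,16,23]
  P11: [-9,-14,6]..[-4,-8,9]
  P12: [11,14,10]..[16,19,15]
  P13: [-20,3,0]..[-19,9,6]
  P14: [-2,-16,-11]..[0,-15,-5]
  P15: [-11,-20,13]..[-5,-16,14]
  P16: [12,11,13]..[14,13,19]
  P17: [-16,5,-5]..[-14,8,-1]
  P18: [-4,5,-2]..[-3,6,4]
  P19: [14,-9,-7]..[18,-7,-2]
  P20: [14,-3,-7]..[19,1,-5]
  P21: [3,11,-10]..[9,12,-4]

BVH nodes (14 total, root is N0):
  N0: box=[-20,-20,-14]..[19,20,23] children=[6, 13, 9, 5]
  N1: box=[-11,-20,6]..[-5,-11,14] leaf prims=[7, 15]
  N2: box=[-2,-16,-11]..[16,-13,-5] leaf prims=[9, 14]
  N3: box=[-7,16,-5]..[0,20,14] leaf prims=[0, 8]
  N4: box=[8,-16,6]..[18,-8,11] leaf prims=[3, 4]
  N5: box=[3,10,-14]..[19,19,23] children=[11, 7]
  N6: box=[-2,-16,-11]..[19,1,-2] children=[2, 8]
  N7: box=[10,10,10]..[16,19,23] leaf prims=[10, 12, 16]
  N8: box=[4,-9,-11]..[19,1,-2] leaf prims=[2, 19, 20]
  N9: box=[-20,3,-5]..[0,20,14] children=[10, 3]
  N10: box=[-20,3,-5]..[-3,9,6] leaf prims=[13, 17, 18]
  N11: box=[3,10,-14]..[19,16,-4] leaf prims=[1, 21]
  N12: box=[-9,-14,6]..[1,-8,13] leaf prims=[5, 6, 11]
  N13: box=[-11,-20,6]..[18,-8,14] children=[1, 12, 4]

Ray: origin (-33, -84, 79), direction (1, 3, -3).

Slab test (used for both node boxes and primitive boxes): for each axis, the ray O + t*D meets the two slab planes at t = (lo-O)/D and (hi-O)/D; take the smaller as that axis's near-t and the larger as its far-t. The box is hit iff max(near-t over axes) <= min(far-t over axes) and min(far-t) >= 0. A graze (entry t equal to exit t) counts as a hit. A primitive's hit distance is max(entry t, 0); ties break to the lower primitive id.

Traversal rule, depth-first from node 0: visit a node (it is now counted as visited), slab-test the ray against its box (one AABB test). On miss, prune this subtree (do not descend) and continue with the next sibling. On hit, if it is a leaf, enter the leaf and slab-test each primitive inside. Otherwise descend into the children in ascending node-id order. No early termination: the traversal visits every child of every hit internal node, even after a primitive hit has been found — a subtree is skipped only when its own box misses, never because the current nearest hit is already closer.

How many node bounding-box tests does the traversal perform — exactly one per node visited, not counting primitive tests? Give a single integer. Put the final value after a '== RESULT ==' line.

Traverse from the root:
N0 x:[13,52] y:[64/3,104/3] z:[56/3,31] -> hit [64/3,31], descend [5, 6, 9, 13]
  N5 x:[36,52] y:[94/3,103/3] z:[56/3,31] -> miss, prune
  N6 x:[31,52] y:[68/3,85/3] z:[27,30] -> miss, prune
  N9 x:[13,33] y:[29,104/3] z:[65/3,28] -> miss, prune
  N13 x:[22,51] y:[64/3,76/3] z:[65/3,73/3] -> hit [22,73/3], descend [1, 4, 12]
    N1 x:[22,28] y:[64/3,73/3] z:[65/3,73/3] -> hit [22,73/3] leaf, test {P7@t=68/3, P15@t=22}
    N4 x:[41,51] y:[68/3,76/3] z:[68/3,73/3] -> miss, prune
    N12 x:[24,34] y:[70/3,76/3] z:[22,73/3] -> hit [24,73/3] leaf, test {P5(miss), P6(miss), P11@t=24}

order=[0, 5, 6, 9, 13, 1, 4, 12]  |boxes|=8  |leaves|=2  hit=P15

== RESULT ==
8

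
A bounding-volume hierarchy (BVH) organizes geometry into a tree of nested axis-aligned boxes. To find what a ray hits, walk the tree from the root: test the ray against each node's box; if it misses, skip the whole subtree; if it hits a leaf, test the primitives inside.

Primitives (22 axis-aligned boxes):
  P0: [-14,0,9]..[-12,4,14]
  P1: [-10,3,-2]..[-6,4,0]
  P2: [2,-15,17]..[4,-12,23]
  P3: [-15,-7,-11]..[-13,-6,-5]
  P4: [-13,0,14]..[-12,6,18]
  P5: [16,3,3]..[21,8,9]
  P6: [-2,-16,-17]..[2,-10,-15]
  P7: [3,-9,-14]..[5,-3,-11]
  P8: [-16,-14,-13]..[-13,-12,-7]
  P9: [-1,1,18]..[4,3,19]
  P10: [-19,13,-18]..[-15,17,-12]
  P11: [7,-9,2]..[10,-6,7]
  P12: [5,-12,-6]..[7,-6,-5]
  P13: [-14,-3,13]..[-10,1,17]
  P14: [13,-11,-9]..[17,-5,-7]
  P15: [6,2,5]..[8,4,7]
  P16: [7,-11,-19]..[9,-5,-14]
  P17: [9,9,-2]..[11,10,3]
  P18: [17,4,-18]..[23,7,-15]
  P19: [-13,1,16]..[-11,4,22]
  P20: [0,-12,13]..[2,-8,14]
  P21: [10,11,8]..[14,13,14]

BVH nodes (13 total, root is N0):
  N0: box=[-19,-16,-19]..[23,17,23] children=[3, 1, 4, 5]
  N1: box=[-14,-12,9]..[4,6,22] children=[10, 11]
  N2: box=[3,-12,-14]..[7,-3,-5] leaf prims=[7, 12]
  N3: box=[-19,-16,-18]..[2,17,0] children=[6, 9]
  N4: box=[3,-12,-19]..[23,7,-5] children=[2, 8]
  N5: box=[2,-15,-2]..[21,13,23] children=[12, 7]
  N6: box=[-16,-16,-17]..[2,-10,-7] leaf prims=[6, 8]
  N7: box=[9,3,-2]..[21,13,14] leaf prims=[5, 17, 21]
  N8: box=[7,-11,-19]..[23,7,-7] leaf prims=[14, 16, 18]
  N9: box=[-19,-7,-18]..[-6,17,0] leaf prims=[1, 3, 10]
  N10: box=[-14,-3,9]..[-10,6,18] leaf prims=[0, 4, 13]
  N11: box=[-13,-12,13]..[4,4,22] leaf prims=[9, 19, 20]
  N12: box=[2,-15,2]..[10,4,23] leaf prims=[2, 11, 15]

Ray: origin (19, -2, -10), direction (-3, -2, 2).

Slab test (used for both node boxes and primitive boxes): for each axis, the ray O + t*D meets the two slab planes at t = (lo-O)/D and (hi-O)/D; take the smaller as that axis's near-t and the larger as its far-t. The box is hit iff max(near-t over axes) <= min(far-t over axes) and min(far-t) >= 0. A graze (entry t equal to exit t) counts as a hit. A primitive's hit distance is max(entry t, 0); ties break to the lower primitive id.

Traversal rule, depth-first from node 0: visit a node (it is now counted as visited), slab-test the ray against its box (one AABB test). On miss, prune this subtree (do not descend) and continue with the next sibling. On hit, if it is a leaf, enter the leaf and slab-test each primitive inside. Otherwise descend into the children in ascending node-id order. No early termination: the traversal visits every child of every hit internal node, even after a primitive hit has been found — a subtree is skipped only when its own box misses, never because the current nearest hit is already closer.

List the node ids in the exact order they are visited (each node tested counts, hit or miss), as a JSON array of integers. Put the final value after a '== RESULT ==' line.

Traverse from the root:
N0 x:[-4/3,38/3] y:[-19/2,7] z:[-9/2,33/2] -> hit [-4/3,7], descend [1, 3, 4, 5]
  N1 x:[5,11] y:[-4,5] z:[19/2,16] -> miss, prune
  N3 x:[17/3,38/3] y:[-19/2,7] z:[-4,5] -> miss, prune
  N4 x:[-4/3,16/3] y:[-9/2,5] z:[-9/2,5/2] -> hit [-4/3,5/2], descend [2, 8]
    N2 x:[4,16/3] y:[1/2,5] z:[-2,5/2] -> miss, prune
    N8 x:[-4/3,4] y:[-9/2,9/2] z:[-9/2,3/2] -> hit [-4/3,3/2] leaf, test {P14@t=3/2, P16(miss), P18(miss)}
  N5 x:[-2/3,17/3] y:[-15/2,13/2] z:[4,33/2] -> hit [4,17/3], descend [7, 12]
    N7 x:[-2/3,10/3] y:[-15/2,-5/2] z:[4,12] -> miss, prune
    N12 x:[3,17/3] y:[-3,13/2] z:[6,33/2] -> miss, prune

Summary -> nodes [0, 1, 3, 4, 2, 8, 5, 7, 12]; box-tests=9; leaf-entries=1; first=P14

== RESULT ==
[0, 1, 3, 4, 2, 8, 5, 7, 12]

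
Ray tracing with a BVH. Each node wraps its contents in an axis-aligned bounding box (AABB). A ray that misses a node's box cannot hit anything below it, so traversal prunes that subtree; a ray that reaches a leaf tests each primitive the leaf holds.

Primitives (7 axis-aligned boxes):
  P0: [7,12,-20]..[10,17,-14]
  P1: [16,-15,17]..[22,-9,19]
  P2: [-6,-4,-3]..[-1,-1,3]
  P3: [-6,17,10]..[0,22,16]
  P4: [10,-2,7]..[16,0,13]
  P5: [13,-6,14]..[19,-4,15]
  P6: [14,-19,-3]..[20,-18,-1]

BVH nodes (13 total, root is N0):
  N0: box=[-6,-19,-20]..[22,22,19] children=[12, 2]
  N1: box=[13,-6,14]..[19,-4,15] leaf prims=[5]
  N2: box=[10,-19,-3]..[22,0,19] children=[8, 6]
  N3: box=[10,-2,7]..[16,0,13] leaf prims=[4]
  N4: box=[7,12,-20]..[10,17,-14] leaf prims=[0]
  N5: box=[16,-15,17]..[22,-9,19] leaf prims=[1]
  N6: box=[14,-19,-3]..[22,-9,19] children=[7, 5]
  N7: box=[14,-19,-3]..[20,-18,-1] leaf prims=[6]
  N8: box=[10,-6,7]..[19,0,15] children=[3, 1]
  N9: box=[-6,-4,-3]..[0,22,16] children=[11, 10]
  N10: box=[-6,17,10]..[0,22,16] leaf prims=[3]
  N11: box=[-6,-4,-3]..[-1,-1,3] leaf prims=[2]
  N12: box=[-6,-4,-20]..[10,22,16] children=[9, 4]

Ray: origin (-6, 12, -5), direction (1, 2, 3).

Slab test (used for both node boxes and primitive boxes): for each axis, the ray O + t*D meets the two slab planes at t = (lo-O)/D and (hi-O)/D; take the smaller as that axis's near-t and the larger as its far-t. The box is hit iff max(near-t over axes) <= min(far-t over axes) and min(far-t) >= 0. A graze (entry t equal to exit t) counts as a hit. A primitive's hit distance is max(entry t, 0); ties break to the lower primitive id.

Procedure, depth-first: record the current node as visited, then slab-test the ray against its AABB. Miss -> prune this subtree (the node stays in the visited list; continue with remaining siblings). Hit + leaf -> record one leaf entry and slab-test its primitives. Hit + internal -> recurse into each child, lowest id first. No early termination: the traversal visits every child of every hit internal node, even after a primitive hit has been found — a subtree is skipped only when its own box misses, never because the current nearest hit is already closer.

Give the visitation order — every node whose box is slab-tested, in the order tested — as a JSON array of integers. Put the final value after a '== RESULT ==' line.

Traverse from the root:
N0 x:[0,28] y:[-31/2,5] z:[-5,8] -> hit [0,5], descend [2, 12]
  N2 x:[16,28] y:[-31/2,-6] z:[2/3,8] -> miss, prune
  N12 x:[0,16] y:[-8,5] z:[-5,7] -> hit [0,5], descend [4, 9]
    N4 x:[13,16] y:[0,5/2] z:[-5,-3] -> miss, prune
    N9 x:[0,6] y:[-8,5] z:[2/3,7] -> hit [2/3,5], descend [10, 11]
      N10 x:[0,6] y:[5/2,5] z:[5,7] -> hit [5,5] leaf, test {P3@t=5}
      N11 x:[0,5] y:[-8,-13/2] z:[2/3,8/3] -> miss, prune

Summary -> nodes [0, 2, 12, 4, 9, 10, 11]; box-tests=7; leaf-entries=1; first=P3

== RESULT ==
[0, 2, 12, 4, 9, 10, 11]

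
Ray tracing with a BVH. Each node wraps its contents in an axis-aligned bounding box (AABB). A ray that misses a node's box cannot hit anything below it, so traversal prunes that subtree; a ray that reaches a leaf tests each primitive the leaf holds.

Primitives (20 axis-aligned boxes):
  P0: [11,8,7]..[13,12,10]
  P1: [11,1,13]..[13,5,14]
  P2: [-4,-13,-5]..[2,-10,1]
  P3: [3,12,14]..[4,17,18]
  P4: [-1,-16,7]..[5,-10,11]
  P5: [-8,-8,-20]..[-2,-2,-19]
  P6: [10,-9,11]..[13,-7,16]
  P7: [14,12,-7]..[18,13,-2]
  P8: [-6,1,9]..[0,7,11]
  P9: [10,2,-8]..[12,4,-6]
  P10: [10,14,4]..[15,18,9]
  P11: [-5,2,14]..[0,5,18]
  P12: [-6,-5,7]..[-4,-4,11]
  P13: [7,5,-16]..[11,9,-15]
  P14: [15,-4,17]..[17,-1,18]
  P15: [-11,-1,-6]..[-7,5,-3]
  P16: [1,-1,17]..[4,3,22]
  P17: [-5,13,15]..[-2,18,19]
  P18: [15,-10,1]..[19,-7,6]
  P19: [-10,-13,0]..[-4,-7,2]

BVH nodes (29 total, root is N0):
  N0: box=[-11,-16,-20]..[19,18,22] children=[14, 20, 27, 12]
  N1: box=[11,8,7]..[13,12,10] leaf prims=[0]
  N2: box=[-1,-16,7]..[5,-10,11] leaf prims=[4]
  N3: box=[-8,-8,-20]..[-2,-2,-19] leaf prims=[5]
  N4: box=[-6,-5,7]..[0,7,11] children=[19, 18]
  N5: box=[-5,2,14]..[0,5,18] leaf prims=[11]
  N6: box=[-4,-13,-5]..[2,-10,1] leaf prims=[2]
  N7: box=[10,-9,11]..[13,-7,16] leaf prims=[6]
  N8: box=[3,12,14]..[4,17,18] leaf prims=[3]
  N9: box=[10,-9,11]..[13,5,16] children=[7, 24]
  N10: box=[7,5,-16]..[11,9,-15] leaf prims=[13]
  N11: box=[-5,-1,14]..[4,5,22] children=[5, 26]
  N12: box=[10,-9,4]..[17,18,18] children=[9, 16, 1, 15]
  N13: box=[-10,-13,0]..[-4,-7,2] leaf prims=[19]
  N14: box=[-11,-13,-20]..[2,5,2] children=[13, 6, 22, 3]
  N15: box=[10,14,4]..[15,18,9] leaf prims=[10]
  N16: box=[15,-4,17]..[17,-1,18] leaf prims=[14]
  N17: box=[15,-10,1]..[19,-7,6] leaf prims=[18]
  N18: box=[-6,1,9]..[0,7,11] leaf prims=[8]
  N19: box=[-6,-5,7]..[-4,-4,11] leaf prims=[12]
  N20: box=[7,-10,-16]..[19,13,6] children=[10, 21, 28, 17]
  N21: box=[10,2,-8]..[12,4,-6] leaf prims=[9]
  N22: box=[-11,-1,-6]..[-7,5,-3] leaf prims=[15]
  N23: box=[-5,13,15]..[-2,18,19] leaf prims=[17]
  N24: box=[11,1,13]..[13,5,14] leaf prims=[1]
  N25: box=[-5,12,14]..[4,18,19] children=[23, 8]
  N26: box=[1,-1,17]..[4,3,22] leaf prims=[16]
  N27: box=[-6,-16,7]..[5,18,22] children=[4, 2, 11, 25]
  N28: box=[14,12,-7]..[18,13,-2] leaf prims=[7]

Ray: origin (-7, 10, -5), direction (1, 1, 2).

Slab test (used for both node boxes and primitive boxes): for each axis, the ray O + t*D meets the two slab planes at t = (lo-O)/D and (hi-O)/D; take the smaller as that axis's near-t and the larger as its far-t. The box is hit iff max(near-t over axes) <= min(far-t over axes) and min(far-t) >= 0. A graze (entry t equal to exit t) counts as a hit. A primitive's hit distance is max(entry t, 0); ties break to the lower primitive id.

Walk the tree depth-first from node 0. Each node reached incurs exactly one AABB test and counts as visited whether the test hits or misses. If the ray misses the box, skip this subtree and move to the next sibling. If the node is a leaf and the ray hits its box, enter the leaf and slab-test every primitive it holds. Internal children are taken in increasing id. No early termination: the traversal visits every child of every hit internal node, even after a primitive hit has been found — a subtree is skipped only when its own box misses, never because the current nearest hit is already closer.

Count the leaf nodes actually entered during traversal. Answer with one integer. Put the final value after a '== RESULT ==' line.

Traverse from the root:
N0 x:[-4,26] y:[-26,8] z:[-15/2,27/2] -> hit [-4,8], descend [12, 14, 20, 27]
  N12 x:[17,24] y:[-19,8] z:[9/2,23/2] -> miss, prune
  N14 x:[-4,9] y:[-23,-5] z:[-15/2,7/2] -> miss, prune
  N20 x:[14,26] y:[-20,3] z:[-11/2,11/2] -> miss, prune
  N27 x:[1,12] y:[-26,8] z:[6,27/2] -> hit [6,8], descend [2, 4, 11, 25]
    N2 x:[6,12] y:[-26,-20] z:[6,8] -> miss, prune
    N4 x:[1,7] y:[-15,-3] z:[6,8] -> miss, prune
    N11 x:[2,11] y:[-11,-5] z:[19/2,27/2] -> miss, prune
    N25 x:[2,11] y:[2,8] z:[19/2,12] -> miss, prune

Summary -> nodes [0, 12, 14, 20, 27, 2, 4, 11, 25]; box-tests=9; leaf-entries=0; first=miss

== RESULT ==
0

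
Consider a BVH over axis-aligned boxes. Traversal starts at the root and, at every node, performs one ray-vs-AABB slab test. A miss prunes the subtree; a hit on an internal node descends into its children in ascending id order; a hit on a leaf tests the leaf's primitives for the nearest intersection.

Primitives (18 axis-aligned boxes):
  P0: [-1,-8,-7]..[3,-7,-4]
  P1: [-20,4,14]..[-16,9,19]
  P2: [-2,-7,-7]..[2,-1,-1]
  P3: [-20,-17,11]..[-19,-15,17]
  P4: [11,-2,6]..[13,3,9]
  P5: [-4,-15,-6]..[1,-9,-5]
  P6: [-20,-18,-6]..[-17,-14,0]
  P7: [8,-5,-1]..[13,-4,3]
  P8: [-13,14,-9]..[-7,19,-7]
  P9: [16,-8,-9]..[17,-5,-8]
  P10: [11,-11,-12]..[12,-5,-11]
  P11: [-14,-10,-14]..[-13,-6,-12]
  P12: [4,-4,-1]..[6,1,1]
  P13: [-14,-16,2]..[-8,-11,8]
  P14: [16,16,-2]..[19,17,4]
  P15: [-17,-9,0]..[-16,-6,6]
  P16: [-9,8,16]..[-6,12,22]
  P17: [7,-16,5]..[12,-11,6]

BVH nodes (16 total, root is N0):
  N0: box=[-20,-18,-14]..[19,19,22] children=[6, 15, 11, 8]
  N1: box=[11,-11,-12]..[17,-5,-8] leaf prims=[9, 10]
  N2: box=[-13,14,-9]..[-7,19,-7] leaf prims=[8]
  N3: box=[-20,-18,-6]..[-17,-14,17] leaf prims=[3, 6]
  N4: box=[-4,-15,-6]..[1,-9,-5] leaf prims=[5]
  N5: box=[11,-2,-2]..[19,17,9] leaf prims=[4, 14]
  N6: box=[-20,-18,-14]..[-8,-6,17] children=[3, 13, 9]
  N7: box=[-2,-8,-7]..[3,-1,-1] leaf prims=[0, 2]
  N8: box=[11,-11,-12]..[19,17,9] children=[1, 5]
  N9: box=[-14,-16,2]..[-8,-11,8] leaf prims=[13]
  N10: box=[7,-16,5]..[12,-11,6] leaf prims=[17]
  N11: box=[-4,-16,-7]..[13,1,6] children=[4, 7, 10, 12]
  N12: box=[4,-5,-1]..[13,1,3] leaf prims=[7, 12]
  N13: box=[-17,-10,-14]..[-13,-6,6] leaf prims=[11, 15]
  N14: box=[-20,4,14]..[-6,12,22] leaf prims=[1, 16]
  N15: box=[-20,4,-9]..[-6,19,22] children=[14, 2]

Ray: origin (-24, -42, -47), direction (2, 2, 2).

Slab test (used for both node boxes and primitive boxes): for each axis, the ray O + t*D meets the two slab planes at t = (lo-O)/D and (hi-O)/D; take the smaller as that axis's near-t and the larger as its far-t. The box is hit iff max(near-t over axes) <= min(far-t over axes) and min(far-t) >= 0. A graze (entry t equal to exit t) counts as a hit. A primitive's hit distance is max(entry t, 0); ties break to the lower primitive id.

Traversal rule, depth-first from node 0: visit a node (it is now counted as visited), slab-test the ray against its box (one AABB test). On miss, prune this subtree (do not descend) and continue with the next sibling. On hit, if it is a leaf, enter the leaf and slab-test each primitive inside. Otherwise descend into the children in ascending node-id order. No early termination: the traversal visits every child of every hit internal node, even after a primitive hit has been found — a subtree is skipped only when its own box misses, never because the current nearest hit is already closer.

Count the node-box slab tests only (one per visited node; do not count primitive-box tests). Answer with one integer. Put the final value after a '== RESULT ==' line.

Trace the traversal:
N0 x:[2,43/2] y:[12,61/2] z:[33/2,69/2] -> hit [33/2,43/2], descend [6, 8, 11, 15]
  N6 x:[2,8] y:[12,18] z:[33/2,32] -> miss, prune
  N8 x:[35/2,43/2] y:[31/2,59/2] z:[35/2,28] -> hit [35/2,43/2], descend [1, 5]
    N1 x:[35/2,41/2] y:[31/2,37/2] z:[35/2,39/2] -> hit [35/2,37/2] leaf, test {P9(miss), P10@t=35/2}
    N5 x:[35/2,43/2] y:[20,59/2] z:[45/2,28] -> miss, prune
  N11 x:[10,37/2] y:[13,43/2] z:[20,53/2] -> miss, prune
  N15 x:[2,9] y:[23,61/2] z:[19,69/2] -> miss, prune

Summary -> nodes [0, 6, 8, 1, 5, 11, 15]; box-tests=7; leaf-entries=1; first=P10

== RESULT ==
7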